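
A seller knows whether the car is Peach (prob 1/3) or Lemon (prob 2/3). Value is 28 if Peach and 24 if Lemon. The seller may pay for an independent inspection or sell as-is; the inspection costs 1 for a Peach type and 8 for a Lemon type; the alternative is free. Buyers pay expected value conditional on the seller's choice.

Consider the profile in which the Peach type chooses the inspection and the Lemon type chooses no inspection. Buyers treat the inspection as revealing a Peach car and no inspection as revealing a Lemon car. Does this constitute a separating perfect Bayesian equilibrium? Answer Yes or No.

Under these beliefs, the inspection earns price 28 and no inspection earns price 24.
Peach: the inspection nets 28 − 1 = 27; no inspection nets 24. Peach prefers the inspection.
Lemon: the inspection nets 28 − 8 = 20; no inspection nets 24. Lemon prefers no inspection.
Neither type deviates, so the separating profile is an equilibrium.

Yes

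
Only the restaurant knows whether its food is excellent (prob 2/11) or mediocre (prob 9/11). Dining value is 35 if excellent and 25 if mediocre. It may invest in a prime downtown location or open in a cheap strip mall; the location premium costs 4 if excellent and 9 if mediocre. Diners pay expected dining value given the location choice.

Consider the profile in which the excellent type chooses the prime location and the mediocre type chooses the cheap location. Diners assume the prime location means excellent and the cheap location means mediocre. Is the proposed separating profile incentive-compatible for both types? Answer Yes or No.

Under these beliefs, the prime location earns price premium 35 and the cheap location earns price premium 25.
excellent: the prime location nets 35 − 4 = 31; the cheap location nets 25. excellent prefers the prime location.
mediocre: the prime location nets 35 − 9 = 26; the cheap location nets 25. mediocre would deviate to the prime location.
mediocre has a profitable deviation, so the profile is not an equilibrium.

No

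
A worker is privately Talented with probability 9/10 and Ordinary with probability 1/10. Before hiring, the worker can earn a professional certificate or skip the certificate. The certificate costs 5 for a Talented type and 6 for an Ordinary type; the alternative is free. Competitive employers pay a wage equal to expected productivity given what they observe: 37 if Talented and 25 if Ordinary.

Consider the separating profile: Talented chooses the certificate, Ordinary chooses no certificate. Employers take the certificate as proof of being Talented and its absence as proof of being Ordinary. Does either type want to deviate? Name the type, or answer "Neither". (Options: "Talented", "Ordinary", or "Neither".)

Ordinary

The certificate pays 37; no certificate pays 25.
Talented: assigned the certificate, nets 37 − 5 = 32; deviating to no certificate nets 25.
Ordinary: assigned no certificate, nets 25; deviating to the certificate nets 37 − 6 = 31.
The Ordinary type gains 6 by deviating.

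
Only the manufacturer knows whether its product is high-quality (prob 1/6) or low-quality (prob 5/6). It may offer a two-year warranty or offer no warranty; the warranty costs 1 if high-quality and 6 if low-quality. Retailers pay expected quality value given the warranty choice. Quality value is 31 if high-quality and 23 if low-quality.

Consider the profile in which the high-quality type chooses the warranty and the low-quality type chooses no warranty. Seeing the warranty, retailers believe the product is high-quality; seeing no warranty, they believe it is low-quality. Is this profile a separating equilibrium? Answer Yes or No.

No

Under these beliefs, the warranty earns price 31 and no warranty earns price 23.
high-quality: the warranty nets 31 − 1 = 30; no warranty nets 23. high-quality prefers the warranty.
low-quality: the warranty nets 31 − 6 = 25; no warranty nets 23. low-quality would deviate to the warranty.
low-quality has a profitable deviation, so the profile is not an equilibrium.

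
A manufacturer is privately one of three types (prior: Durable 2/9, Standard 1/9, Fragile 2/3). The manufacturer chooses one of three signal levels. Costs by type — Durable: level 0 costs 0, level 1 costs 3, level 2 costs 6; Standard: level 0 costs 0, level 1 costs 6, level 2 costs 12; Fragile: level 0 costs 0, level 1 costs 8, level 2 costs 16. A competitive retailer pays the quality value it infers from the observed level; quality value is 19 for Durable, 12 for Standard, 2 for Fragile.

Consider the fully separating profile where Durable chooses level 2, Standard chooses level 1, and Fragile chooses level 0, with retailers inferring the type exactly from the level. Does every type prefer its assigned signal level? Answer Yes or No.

Separating prices: level 2 → 19, level 1 → 12, level 0 → 2.
Durable (assigned level 2): level 0: 2 − 0 = 2; level 1: 12 − 3 = 9; level 2: 19 − 6 = 13. Durable stays.
Standard (assigned level 1): level 0: 2 − 0 = 2; level 1: 12 − 6 = 6; level 2: 19 − 12 = 7. Standard prefers level 2.
Fragile (assigned level 0): level 0: 2 − 0 = 2; level 1: 12 − 8 = 4; level 2: 19 − 16 = 3. Fragile prefers level 1.
At least one type deviates; the separating profile fails.

No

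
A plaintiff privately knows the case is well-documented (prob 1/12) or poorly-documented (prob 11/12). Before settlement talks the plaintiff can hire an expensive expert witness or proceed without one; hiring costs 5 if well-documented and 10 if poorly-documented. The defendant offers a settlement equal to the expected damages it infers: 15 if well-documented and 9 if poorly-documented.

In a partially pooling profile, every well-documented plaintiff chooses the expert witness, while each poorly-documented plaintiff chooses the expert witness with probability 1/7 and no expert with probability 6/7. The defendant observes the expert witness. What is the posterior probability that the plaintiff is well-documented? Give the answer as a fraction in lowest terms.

P(the expert witness) = (1/12)·1 + (11/12)·(1/7) = 3/14.
By Bayes' rule, P(well-documented | the expert witness) = (1/12) / (3/14) = 7/18.

7/18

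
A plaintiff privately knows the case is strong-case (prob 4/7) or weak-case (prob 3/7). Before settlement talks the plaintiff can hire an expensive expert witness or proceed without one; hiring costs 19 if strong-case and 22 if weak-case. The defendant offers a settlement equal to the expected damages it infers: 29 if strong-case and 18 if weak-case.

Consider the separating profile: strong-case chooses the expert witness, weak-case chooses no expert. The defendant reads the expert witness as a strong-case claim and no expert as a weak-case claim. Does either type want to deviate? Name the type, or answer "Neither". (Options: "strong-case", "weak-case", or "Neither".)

The expert witness pays 29; no expert pays 18.
strong-case: assigned the expert witness, nets 29 − 19 = 10; deviating to no expert nets 18.
weak-case: assigned no expert, nets 18; deviating to the expert witness nets 29 − 22 = 7.
The strong-case type gains 8 by deviating.

strong-case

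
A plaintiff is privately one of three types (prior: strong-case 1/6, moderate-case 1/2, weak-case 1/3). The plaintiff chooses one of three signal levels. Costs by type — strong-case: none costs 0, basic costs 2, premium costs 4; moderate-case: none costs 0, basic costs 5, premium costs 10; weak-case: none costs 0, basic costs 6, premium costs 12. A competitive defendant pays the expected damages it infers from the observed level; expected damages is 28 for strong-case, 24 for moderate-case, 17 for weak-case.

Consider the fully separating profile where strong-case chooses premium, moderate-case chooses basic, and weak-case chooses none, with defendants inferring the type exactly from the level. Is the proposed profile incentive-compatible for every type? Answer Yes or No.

No

Separating settlements: premium → 28, basic → 24, none → 17.
strong-case (assigned premium): none: 17 − 0 = 17; basic: 24 − 2 = 22; premium: 28 − 4 = 24. strong-case stays.
moderate-case (assigned basic): none: 17 − 0 = 17; basic: 24 − 5 = 19; premium: 28 − 10 = 18. moderate-case stays.
weak-case (assigned none): none: 17 − 0 = 17; basic: 24 − 6 = 18; premium: 28 − 12 = 16. weak-case prefers basic.
At least one type deviates; the separating profile fails.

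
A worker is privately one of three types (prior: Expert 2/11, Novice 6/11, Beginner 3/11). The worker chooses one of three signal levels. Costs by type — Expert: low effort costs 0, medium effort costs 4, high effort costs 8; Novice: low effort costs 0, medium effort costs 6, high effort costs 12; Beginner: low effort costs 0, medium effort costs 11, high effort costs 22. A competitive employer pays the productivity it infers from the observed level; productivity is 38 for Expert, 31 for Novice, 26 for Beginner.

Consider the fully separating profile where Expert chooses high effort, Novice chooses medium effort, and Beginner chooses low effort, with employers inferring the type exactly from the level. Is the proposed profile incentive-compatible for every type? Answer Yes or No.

No

Separating wages: high effort → 38, medium effort → 31, low effort → 26.
Expert (assigned high effort): low effort: 26 − 0 = 26; medium effort: 31 − 4 = 27; high effort: 38 − 8 = 30. Expert stays.
Novice (assigned medium effort): low effort: 26 − 0 = 26; medium effort: 31 − 6 = 25; high effort: 38 − 12 = 26. Novice prefers low effort.
Beginner (assigned low effort): low effort: 26 − 0 = 26; medium effort: 31 − 11 = 20; high effort: 38 − 22 = 16. Beginner stays.
At least one type deviates; the separating profile fails.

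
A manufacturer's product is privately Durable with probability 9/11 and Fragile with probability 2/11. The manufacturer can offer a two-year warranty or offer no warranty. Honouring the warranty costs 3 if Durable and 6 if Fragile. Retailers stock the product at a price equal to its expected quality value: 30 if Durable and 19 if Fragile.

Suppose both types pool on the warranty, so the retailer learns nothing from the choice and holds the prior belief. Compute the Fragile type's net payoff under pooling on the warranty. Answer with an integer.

22

Pooled price = 9/11·30 + 2/11·19 = 28.
Fragile pays cost 6 for the warranty, so net payoff = 28 − 6 = 22.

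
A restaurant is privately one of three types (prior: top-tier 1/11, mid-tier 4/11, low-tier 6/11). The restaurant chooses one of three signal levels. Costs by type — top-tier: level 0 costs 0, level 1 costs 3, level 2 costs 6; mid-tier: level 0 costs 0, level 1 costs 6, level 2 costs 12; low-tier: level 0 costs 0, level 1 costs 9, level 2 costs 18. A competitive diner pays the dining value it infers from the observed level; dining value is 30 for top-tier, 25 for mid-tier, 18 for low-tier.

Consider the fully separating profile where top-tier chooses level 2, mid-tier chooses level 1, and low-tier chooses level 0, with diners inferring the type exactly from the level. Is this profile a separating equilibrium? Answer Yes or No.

Separating price premiums: level 2 → 30, level 1 → 25, level 0 → 18.
top-tier (assigned level 2): level 0: 18 − 0 = 18; level 1: 25 − 3 = 22; level 2: 30 − 6 = 24. top-tier stays.
mid-tier (assigned level 1): level 0: 18 − 0 = 18; level 1: 25 − 6 = 19; level 2: 30 − 12 = 18. mid-tier stays.
low-tier (assigned level 0): level 0: 18 − 0 = 18; level 1: 25 − 9 = 16; level 2: 30 − 18 = 12. low-tier stays.
Every type prefers its assigned level; separation holds.

Yes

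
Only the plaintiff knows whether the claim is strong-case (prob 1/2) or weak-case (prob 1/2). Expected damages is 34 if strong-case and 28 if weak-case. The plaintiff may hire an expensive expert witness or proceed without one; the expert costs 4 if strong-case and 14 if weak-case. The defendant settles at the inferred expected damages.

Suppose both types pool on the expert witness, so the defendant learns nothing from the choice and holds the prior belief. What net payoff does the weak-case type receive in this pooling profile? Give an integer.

17

Pooled settlement = 1/2·34 + 1/2·28 = 31.
weak-case pays cost 14 for the expert witness, so net payoff = 31 − 14 = 17.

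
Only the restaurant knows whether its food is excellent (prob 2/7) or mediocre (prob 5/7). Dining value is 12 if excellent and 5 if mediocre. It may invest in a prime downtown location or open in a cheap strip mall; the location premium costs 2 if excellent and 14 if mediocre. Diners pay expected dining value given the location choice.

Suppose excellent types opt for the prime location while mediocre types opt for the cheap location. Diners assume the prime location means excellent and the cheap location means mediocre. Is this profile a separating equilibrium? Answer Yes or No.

Yes

Under these beliefs, the prime location earns price premium 12 and the cheap location earns price premium 5.
excellent: the prime location nets 12 − 2 = 10; the cheap location nets 5. excellent prefers the prime location.
mediocre: the prime location nets 12 − 14 = -2; the cheap location nets 5. mediocre prefers the cheap location.
Neither type deviates, so the separating profile is an equilibrium.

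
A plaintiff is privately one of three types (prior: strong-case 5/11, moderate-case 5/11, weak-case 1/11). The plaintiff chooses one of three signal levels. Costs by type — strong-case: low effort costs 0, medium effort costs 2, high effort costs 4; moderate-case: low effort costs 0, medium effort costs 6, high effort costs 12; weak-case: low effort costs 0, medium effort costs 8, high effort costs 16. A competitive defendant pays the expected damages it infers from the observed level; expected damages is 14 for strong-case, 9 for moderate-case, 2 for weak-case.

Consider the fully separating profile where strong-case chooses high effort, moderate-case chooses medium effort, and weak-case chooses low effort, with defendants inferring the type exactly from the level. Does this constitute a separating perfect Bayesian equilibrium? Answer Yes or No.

Separating settlements: high effort → 14, medium effort → 9, low effort → 2.
strong-case (assigned high effort): low effort: 2 − 0 = 2; medium effort: 9 − 2 = 7; high effort: 14 − 4 = 10. strong-case stays.
moderate-case (assigned medium effort): low effort: 2 − 0 = 2; medium effort: 9 − 6 = 3; high effort: 14 − 12 = 2. moderate-case stays.
weak-case (assigned low effort): low effort: 2 − 0 = 2; medium effort: 9 − 8 = 1; high effort: 14 − 16 = -2. weak-case stays.
Every type prefers its assigned level; separation holds.

Yes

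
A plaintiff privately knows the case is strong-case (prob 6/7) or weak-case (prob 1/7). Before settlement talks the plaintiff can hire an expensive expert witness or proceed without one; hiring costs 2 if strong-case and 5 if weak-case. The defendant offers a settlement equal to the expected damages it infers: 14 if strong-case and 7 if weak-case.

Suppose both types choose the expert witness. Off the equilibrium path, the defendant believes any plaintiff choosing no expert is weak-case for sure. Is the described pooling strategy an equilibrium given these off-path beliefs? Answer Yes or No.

Yes

On path, the defendant holds the prior and pays 6/7·14 + 1/7·7 = 13. Off path (no expert), believing weak-case, it pays 7.
strong-case: the expert witness nets 13 − 2 = 11; no expert nets 7. strong-case stays.
weak-case: the expert witness nets 13 − 5 = 8; no expert nets 7. weak-case stays.
No type deviates, so pooling is sustained.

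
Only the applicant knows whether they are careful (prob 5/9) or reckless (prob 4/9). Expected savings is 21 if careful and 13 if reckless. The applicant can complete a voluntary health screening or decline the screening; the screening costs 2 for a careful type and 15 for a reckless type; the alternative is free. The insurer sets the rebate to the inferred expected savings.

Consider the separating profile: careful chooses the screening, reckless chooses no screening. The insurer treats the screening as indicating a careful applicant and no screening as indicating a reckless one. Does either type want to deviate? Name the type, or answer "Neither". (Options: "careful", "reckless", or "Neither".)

The screening pays 21; no screening pays 13.
careful: assigned the screening, nets 21 − 2 = 19; deviating to no screening nets 13.
reckless: assigned no screening, nets 13; deviating to the screening nets 21 − 15 = 6.
Both types strictly prefer their assigned action; no profitable deviation.

Neither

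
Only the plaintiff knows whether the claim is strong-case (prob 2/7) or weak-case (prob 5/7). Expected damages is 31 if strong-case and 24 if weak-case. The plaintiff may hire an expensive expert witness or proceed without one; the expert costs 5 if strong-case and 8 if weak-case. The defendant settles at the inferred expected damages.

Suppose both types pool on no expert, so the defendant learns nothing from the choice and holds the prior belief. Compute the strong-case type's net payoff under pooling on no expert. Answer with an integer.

Pooled settlement = 2/7·31 + 5/7·24 = 26.
strong-case pays no cost for no expert, so net payoff = 26.

26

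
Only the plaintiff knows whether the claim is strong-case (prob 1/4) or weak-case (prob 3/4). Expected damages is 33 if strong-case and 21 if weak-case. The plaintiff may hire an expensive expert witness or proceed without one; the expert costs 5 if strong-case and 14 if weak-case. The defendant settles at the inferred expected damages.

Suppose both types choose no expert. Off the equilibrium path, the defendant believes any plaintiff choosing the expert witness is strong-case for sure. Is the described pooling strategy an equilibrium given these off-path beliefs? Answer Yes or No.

No

On path, the defendant holds the prior and pays 1/4·33 + 3/4·21 = 24. Off path (the expert witness), believing strong-case, it pays 33.
strong-case: no expert nets 24; the expert witness nets 33 − 5 = 28. strong-case would deviate.
weak-case: no expert nets 24; the expert witness nets 33 − 14 = 19. weak-case stays.
A type deviates, so pooling fails.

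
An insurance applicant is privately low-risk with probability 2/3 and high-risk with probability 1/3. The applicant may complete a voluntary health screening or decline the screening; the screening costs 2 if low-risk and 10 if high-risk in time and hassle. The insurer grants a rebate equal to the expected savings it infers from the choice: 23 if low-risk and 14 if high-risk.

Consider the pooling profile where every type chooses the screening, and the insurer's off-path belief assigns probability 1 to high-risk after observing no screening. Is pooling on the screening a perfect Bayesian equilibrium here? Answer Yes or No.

No

On path, the insurer holds the prior and pays 2/3·23 + 1/3·14 = 20. Off path (no screening), believing high-risk, it pays 14.
low-risk: the screening nets 20 − 2 = 18; no screening nets 14. low-risk stays.
high-risk: the screening nets 20 − 10 = 10; no screening nets 14. high-risk would deviate.
A type deviates, so pooling fails.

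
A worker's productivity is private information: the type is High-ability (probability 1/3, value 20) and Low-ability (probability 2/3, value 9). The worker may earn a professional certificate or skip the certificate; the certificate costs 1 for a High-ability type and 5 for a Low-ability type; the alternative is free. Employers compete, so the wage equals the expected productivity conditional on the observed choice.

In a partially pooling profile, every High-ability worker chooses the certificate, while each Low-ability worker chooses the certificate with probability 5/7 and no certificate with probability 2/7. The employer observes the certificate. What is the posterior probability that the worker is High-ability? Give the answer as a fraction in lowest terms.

P(the certificate) = (1/3)·1 + (2/3)·(5/7) = 17/21.
By Bayes' rule, P(High-ability | the certificate) = (1/3) / (17/21) = 7/17.

7/17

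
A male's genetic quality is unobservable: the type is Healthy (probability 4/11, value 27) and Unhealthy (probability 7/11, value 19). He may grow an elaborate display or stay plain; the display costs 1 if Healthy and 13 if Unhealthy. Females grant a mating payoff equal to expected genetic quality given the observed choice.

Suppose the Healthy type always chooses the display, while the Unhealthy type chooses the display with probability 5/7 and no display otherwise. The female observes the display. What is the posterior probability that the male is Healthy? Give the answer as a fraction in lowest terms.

P(the display) = (4/11)·1 + (7/11)·(5/7) = 9/11.
By Bayes' rule, P(Healthy | the display) = (4/11) / (9/11) = 4/9.

4/9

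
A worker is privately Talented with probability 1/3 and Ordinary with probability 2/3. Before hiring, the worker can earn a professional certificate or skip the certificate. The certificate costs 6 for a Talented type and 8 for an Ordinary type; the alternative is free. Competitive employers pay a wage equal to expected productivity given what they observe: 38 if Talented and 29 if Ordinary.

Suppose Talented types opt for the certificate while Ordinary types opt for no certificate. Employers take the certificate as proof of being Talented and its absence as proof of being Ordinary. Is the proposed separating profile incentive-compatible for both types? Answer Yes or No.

Under these beliefs, the certificate earns wage 38 and no certificate earns wage 29.
Talented: the certificate nets 38 − 6 = 32; no certificate nets 29. Talented prefers the certificate.
Ordinary: the certificate nets 38 − 8 = 30; no certificate nets 29. Ordinary would deviate to the certificate.
Ordinary has a profitable deviation, so the profile is not an equilibrium.

No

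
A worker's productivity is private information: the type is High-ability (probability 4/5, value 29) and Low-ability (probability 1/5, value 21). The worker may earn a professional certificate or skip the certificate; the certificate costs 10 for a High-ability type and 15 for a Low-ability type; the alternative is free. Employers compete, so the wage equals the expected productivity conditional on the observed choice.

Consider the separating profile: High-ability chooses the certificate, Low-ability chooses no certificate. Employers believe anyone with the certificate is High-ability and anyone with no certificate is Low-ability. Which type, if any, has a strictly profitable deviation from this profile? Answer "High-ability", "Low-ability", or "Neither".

The certificate pays 29; no certificate pays 21.
High-ability: assigned the certificate, nets 29 − 10 = 19; deviating to no certificate nets 21.
Low-ability: assigned no certificate, nets 21; deviating to the certificate nets 29 − 15 = 14.
The High-ability type gains 2 by deviating.

High-ability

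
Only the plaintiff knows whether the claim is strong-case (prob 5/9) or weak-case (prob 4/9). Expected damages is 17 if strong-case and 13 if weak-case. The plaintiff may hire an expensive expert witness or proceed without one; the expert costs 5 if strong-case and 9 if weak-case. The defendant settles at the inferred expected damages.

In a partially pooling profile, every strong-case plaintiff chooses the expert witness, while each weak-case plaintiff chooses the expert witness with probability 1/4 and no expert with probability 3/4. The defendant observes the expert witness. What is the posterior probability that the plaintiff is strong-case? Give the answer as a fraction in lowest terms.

P(the expert witness) = (5/9)·1 + (4/9)·(1/4) = 2/3.
By Bayes' rule, P(strong-case | the expert witness) = (5/9) / (2/3) = 5/6.

5/6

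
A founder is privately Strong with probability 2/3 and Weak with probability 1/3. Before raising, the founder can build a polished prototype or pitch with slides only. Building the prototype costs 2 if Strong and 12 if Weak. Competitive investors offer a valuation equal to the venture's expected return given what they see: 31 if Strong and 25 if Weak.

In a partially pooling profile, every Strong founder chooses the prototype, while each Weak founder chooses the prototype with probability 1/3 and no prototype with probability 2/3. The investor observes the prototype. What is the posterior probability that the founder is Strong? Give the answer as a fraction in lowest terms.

P(the prototype) = (2/3)·1 + (1/3)·(1/3) = 7/9.
By Bayes' rule, P(Strong | the prototype) = (2/3) / (7/9) = 6/7.

6/7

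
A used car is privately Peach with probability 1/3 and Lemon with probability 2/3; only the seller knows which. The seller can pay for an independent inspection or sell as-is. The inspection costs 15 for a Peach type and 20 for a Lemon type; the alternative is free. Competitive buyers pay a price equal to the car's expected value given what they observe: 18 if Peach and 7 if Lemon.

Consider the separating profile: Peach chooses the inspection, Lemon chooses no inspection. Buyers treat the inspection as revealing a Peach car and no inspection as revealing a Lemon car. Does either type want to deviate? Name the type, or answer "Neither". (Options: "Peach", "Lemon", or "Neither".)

The inspection pays 18; no inspection pays 7.
Peach: assigned the inspection, nets 18 − 15 = 3; deviating to no inspection nets 7.
Lemon: assigned no inspection, nets 7; deviating to the inspection nets 18 − 20 = -2.
The Peach type gains 4 by deviating.

Peach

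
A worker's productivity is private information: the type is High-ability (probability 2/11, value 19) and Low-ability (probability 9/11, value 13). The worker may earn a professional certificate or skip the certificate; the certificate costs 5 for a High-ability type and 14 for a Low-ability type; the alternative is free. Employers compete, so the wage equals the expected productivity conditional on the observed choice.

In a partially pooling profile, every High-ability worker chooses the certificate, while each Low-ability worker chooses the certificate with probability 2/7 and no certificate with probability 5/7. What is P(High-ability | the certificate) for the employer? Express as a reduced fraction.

P(the certificate) = (2/11)·1 + (9/11)·(2/7) = 32/77.
By Bayes' rule, P(High-ability | the certificate) = (2/11) / (32/77) = 7/16.

7/16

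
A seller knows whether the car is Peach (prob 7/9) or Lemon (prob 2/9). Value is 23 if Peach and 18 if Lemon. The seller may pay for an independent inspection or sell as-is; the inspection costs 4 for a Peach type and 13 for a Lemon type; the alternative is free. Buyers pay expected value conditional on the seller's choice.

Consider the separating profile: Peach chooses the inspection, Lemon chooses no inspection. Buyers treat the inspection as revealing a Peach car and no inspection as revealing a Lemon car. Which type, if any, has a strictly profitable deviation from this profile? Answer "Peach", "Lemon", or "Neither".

The inspection pays 23; no inspection pays 18.
Peach: assigned the inspection, nets 23 − 4 = 19; deviating to no inspection nets 18.
Lemon: assigned no inspection, nets 18; deviating to the inspection nets 23 − 13 = 10.
Both types strictly prefer their assigned action; no profitable deviation.

Neither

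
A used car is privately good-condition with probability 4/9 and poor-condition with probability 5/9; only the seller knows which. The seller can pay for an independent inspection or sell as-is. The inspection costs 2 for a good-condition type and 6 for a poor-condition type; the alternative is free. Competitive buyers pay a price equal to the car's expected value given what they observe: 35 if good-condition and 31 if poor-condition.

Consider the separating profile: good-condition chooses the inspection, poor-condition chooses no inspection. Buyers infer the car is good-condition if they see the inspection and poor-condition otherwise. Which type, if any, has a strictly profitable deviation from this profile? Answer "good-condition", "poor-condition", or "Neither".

Neither

The inspection pays 35; no inspection pays 31.
good-condition: assigned the inspection, nets 35 − 2 = 33; deviating to no inspection nets 31.
poor-condition: assigned no inspection, nets 31; deviating to the inspection nets 35 − 6 = 29.
Both types strictly prefer their assigned action; no profitable deviation.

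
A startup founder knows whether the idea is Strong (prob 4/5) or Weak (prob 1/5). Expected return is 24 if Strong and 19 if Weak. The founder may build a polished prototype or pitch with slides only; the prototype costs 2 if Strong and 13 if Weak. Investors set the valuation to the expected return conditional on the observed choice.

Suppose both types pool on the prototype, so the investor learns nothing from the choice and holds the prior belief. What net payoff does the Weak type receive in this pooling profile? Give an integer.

Pooled valuation = 4/5·24 + 1/5·19 = 23.
Weak pays cost 13 for the prototype, so net payoff = 23 − 13 = 10.

10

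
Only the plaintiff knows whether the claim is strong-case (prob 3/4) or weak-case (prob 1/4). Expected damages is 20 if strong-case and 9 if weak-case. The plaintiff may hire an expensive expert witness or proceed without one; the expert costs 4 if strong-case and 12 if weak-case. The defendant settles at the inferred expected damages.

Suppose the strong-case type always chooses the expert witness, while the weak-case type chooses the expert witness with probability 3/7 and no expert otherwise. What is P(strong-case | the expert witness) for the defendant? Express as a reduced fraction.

P(the expert witness) = (3/4)·1 + (1/4)·(3/7) = 6/7.
By Bayes' rule, P(strong-case | the expert witness) = (3/4) / (6/7) = 7/8.

7/8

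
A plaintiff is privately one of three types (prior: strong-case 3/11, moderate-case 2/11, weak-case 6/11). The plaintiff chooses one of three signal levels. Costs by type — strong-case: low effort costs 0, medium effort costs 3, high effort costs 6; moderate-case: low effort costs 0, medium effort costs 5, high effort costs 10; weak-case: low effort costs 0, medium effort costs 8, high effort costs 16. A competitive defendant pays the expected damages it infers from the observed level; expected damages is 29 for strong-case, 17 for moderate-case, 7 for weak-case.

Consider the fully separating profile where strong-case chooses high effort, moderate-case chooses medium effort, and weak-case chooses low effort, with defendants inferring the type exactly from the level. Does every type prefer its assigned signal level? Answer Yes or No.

No

Separating settlements: high effort → 29, medium effort → 17, low effort → 7.
strong-case (assigned high effort): low effort: 7 − 0 = 7; medium effort: 17 − 3 = 14; high effort: 29 − 6 = 23. strong-case stays.
moderate-case (assigned medium effort): low effort: 7 − 0 = 7; medium effort: 17 − 5 = 12; high effort: 29 − 10 = 19. moderate-case prefers high effort.
weak-case (assigned low effort): low effort: 7 − 0 = 7; medium effort: 17 − 8 = 9; high effort: 29 − 16 = 13. weak-case prefers high effort.
At least one type deviates; the separating profile fails.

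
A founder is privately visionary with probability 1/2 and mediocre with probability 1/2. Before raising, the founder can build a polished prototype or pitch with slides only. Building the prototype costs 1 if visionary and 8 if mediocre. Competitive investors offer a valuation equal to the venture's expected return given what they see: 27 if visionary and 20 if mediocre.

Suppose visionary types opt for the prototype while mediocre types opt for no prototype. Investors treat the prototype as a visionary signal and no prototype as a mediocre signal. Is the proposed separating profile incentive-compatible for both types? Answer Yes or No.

Under these beliefs, the prototype earns valuation 27 and no prototype earns valuation 20.
visionary: the prototype nets 27 − 1 = 26; no prototype nets 20. visionary prefers the prototype.
mediocre: the prototype nets 27 − 8 = 19; no prototype nets 20. mediocre prefers no prototype.
Neither type deviates, so the separating profile is an equilibrium.

Yes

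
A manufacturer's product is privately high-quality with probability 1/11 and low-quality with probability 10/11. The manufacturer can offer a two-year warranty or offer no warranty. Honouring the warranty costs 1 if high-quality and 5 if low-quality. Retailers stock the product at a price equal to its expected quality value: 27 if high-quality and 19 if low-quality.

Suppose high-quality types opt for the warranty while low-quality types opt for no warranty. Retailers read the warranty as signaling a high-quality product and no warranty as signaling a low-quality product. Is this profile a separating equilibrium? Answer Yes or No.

No

Under these beliefs, the warranty earns price 27 and no warranty earns price 19.
high-quality: the warranty nets 27 − 1 = 26; no warranty nets 19. high-quality prefers the warranty.
low-quality: the warranty nets 27 − 5 = 22; no warranty nets 19. low-quality would deviate to the warranty.
low-quality has a profitable deviation, so the profile is not an equilibrium.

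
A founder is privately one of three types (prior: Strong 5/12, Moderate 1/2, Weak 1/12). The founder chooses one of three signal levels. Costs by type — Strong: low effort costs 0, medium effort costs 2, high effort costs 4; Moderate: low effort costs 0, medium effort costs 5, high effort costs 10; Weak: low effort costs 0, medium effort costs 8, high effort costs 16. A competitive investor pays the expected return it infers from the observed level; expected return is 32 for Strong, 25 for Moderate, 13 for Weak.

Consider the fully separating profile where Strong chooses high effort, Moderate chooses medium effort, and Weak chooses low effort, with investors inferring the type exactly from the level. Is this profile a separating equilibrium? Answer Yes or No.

Separating valuations: high effort → 32, medium effort → 25, low effort → 13.
Strong (assigned high effort): low effort: 13 − 0 = 13; medium effort: 25 − 2 = 23; high effort: 32 − 4 = 28. Strong stays.
Moderate (assigned medium effort): low effort: 13 − 0 = 13; medium effort: 25 − 5 = 20; high effort: 32 − 10 = 22. Moderate prefers high effort.
Weak (assigned low effort): low effort: 13 − 0 = 13; medium effort: 25 − 8 = 17; high effort: 32 − 16 = 16. Weak prefers medium effort.
At least one type deviates; the separating profile fails.

No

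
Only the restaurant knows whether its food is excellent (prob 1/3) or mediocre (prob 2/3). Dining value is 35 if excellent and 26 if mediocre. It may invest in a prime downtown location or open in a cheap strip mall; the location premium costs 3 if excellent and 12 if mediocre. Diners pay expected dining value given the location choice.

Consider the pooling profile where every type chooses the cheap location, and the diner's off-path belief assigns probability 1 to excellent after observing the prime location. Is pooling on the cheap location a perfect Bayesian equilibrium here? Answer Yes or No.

On path, the diner holds the prior and pays 1/3·35 + 2/3·26 = 29. Off path (the prime location), believing excellent, it pays 35.
excellent: the cheap location nets 29; the prime location nets 35 − 3 = 32. excellent would deviate.
mediocre: the cheap location nets 29; the prime location nets 35 − 12 = 23. mediocre stays.
A type deviates, so pooling fails.

No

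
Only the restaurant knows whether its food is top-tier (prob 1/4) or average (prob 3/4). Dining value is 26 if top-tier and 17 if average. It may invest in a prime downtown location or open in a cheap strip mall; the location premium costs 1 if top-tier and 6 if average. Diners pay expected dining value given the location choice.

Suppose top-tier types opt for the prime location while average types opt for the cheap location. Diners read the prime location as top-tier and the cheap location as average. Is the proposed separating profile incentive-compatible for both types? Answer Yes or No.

No

Under these beliefs, the prime location earns price premium 26 and the cheap location earns price premium 17.
top-tier: the prime location nets 26 − 1 = 25; the cheap location nets 17. top-tier prefers the prime location.
average: the prime location nets 26 − 6 = 20; the cheap location nets 17. average would deviate to the prime location.
average has a profitable deviation, so the profile is not an equilibrium.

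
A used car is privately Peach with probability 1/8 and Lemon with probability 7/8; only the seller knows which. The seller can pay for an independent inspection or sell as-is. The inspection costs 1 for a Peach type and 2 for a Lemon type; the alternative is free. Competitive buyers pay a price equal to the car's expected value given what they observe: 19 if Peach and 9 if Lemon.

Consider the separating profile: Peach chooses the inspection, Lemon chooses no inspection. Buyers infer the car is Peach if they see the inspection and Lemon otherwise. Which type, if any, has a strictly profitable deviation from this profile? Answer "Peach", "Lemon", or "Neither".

Lemon

The inspection pays 19; no inspection pays 9.
Peach: assigned the inspection, nets 19 − 1 = 18; deviating to no inspection nets 9.
Lemon: assigned no inspection, nets 9; deviating to the inspection nets 19 − 2 = 17.
The Lemon type gains 8 by deviating.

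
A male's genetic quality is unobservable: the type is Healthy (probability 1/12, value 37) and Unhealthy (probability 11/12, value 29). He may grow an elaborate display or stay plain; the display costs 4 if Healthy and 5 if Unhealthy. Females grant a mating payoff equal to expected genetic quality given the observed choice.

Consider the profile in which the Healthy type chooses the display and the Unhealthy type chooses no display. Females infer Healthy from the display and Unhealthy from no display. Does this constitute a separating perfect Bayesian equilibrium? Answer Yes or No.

Under these beliefs, the display earns mating payoff 37 and no display earns mating payoff 29.
Healthy: the display nets 37 − 4 = 33; no display nets 29. Healthy prefers the display.
Unhealthy: the display nets 37 − 5 = 32; no display nets 29. Unhealthy would deviate to the display.
Unhealthy has a profitable deviation, so the profile is not an equilibrium.

No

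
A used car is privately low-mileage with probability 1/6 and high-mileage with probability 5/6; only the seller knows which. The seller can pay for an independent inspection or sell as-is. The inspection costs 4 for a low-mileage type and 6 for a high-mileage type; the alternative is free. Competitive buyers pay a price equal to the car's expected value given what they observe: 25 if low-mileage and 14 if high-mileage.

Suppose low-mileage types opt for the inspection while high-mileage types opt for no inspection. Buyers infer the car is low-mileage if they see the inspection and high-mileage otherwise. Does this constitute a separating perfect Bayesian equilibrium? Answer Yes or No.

Under these beliefs, the inspection earns price 25 and no inspection earns price 14.
low-mileage: the inspection nets 25 − 4 = 21; no inspection nets 14. low-mileage prefers the inspection.
high-mileage: the inspection nets 25 − 6 = 19; no inspection nets 14. high-mileage would deviate to the inspection.
high-mileage has a profitable deviation, so the profile is not an equilibrium.

No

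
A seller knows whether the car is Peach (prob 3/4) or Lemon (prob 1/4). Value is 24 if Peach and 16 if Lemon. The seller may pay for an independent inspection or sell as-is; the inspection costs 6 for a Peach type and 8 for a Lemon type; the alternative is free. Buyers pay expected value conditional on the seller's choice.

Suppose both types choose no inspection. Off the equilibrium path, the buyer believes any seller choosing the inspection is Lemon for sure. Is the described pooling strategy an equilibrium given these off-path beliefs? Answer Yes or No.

Yes

On path, the buyer holds the prior and pays 3/4·24 + 1/4·16 = 22. Off path (the inspection), believing Lemon, it pays 16.
Peach: no inspection nets 22; the inspection nets 16 − 6 = 10. Peach stays.
Lemon: no inspection nets 22; the inspection nets 16 − 8 = 8. Lemon stays.
No type deviates, so pooling is sustained.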